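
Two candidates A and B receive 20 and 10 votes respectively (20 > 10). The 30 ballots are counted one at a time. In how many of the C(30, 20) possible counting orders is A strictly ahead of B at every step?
Strict-lead orderings = 10015005

Total orderings of the 30 votes with 20 for A: C(30, 20) = 30045015. By the Bertrand ballot formula (Cycle Lemma / reflection principle), the number of orderings in which A is strictly ahead of B throughout is (p − q)/(p + q) · C(p + q, p) = (20 − 10)/(20 + 10) · 30045015 = 10015005.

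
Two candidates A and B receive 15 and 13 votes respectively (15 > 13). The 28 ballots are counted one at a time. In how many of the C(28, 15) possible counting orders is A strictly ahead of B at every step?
Strict-lead orderings = 2674440

Total orderings of the 28 votes with 15 for A: C(28, 15) = 37442160. By the Bertrand ballot formula (Cycle Lemma / reflection principle), the number of orderings in which A is strictly ahead of B throughout is (p − q)/(p + q) · C(p + q, p) = (15 − 13)/(15 + 13) · 37442160 = 2674440.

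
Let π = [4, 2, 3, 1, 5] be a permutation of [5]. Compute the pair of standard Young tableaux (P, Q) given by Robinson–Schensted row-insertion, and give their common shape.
P = [1, 3, 5] / [2] / [4];  Q = [1, 3, 5] / [2] / [4];  common shape = (3, 1, 1)

Row-insert the values π_1, π_2, … into P one at a time, bumping the leftmost entry strictly greater than the inserted value down to the next row. The recording tableau Q records, in position (i, j), the step at which that cell was added to P.
  Insert 4 (step 1): P = [4];  Q = [1]
  Insert 2 (step 2): P = [2] / [4];  Q = [1] / [2]
  Insert 3 (step 3): P = [2, 3] / [4];  Q = [1, 3] / [2]
  Insert 1 (step 4): P = [1, 3] / [2] / [4];  Q = [1, 3] / [2] / [4]
  Insert 5 (step 5): P = [1, 3, 5] / [2] / [4];  Q = [1, 3, 5] / [2] / [4]
Final shape: (3, 1, 1).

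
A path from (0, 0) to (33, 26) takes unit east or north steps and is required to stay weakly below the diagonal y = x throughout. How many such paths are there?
Number of paths = 9318155533853796

By the reflection principle (André's argument), the number of monotone paths to (33, 26) with n ≤ m that never go above y = x is C(59, 33) − C(59, 34) = 39602161018878633 − 30284005485024837 = 9318155533853796.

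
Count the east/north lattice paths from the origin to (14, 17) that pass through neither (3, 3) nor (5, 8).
Number of paths = 133880985

Inclusion–exclusion. Total paths: C(31, 14) = 265182525. Through P₁: C(6, 3)·C(25, 11) = 89148000. Through P₂: C(13, 5)·C(18, 9) = 62573940. Since P₁ is strictly southwest of P₂, a monotone path through both must visit P₁ then P₂; paths through both = C(6, 3)·C(7, 2)·C(18, 9) = 20420400. Avoid both = 265182525 − 89148000 − 62573940 + 20420400 = 133880985.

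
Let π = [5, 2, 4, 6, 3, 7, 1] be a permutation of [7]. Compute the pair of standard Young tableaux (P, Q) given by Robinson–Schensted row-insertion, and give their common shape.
P = [1, 3, 6, 7] / [2] / [4] / [5];  Q = [1, 3, 4, 6] / [2] / [5] / [7];  common shape = (4, 1, 1, 1)

Row-insert the values π_1, π_2, … into P one at a time, bumping the leftmost entry strictly greater than the inserted value down to the next row. The recording tableau Q records, in position (i, j), the step at which that cell was added to P.
  Insert 5 (step 1): P = [5];  Q = [1]
  Insert 2 (step 2): P = [2] / [5];  Q = [1] / [2]
  Insert 4 (step 3): P = [2, 4] / [5];  Q = [1, 3] / [2]
  Insert 6 (step 4): P = [2, 4, 6] / [5];  Q = [1, 3, 4] / [2]
  Insert 3 (step 5): P = [2, 3, 6] / [4] / [5];  Q = [1, 3, 4] / [2] / [5]
  Insert 7 (step 6): P = [2, 3, 6, 7] / [4] / [5];  Q = [1, 3, 4, 6] / [2] / [5]
  Insert 1 (step 7): P = [1, 3, 6, 7] / [2] / [4] / [5];  Q = [1, 3, 4, 6] / [2] / [5] / [7]
Final shape: (4, 1, 1, 1).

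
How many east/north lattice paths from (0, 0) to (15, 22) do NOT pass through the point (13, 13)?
Number of paths = 8792166760

Total paths from (0, 0) to (15, 22): C(37, 15) = 9364199760. Paths through (13, 13): (paths (0, 0) → (13, 13)) × (paths (13, 13) → (15, 22)) = C(26, 13) · C(11, 2) = 10400600 · 55 = 572033000. Avoidance count = 9364199760 − 572033000 = 8792166760.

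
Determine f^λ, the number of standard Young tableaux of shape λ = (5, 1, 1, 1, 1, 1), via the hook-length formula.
# SYT of shape (5, 1, 1, 1, 1, 1) = 126

Hook-length formula: f^λ = n! / Π hook(c), product over all cells c of the Young diagram. For λ = (5, 1, 1, 1, 1, 1), n = 10 boxes. Hook lengths by row (left-to-right, top-to-bottom): [10, 4, 3, 2, 1]; [5]; [4]; [3]; [2]; [1]. Product of hooks = 28800. So f^λ = 10! / 28800 = 3628800 / 28800 = 126.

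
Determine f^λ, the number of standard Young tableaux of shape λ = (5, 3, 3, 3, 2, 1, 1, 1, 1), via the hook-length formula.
# SYT of shape (5, 3, 3, 3, 2, 1, 1, 1, 1) = 52229100

Hook-length formula: f^λ = n! / Π hook(c), product over all cells c of the Young diagram. For λ = (5, 3, 3, 3, 2, 1, 1, 1, 1), n = 20 boxes. Hook lengths by row (left-to-right, top-to-bottom): [13, 8, 6, 2, 1]; [10, 5, 3]; [9, 4, 2]; [8, 3, 1]; [6, 1]; [4]; [3]; [2]; [1]. Product of hooks = 46581350400. So f^λ = 20! / 46581350400 = 2432902008176640000 / 46581350400 = 52229100.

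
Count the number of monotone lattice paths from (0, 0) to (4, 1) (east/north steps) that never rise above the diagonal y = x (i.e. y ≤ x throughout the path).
Number of paths = 4

By the reflection principle (André's argument), the number of monotone paths to (4, 1) with n ≤ m that never go above y = x is C(5, 4) − C(5, 5) = 5 − 1 = 4.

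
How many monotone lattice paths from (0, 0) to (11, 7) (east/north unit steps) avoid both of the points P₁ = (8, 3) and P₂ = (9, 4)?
Number of paths = 22199

Inclusion–exclusion. Total paths: C(18, 11) = 31824. Through P₁: C(11, 8)·C(7, 3) = 5775. Through P₂: C(13, 9)·C(5, 2) = 7150. Since P₁ is strictly southwest of P₂, a monotone path through both must visit P₁ then P₂; paths through both = C(11, 8)·C(2, 1)·C(5, 2) = 3300. Avoid both = 31824 − 5775 − 7150 + 3300 = 22199.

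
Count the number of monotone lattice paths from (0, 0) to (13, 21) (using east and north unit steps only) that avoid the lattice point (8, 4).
Number of paths = 914948430

Total paths from (0, 0) to (13, 21): C(34, 13) = 927983760. Paths through (8, 4): (paths (0, 0) → (8, 4)) × (paths (8, 4) → (13, 21)) = C(12, 8) · C(22, 5) = 495 · 26334 = 13035330. Avoidance count = 927983760 − 13035330 = 914948430.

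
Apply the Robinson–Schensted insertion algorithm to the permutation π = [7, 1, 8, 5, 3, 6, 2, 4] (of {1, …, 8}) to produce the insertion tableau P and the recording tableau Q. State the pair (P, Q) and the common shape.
P = [1, 2, 4] / [3, 6] / [5, 8] / [7];  Q = [1, 3, 6] / [2, 4] / [5, 8] / [7];  common shape = (3, 2, 2, 1)

Row-insert the values π_1, π_2, … into P one at a time, bumping the leftmost entry strictly greater than the inserted value down to the next row. The recording tableau Q records, in position (i, j), the step at which that cell was added to P.
  Insert 7 (step 1): P = [7];  Q = [1]
  Insert 1 (step 2): P = [1] / [7];  Q = [1] / [2]
  Insert 8 (step 3): P = [1, 8] / [7];  Q = [1, 3] / [2]
  Insert 5 (step 4): P = [1, 5] / [7, 8];  Q = [1, 3] / [2, 4]
  Insert 3 (step 5): P = [1, 3] / [5, 8] / [7];  Q = [1, 3] / [2, 4] / [5]
  Insert 6 (step 6): P = [1, 3, 6] / [5, 8] / [7];  Q = [1, 3, 6] / [2, 4] / [5]
  Insert 2 (step 7): P = [1, 2, 6] / [3, 8] / [5] / [7];  Q = [1, 3, 6] / [2, 4] / [5] / [7]
  Insert 4 (step 8): P = [1, 2, 4] / [3, 6] / [5, 8] / [7];  Q = [1, 3, 6] / [2, 4] / [5, 8] / [7]
Final shape: (3, 2, 2, 1).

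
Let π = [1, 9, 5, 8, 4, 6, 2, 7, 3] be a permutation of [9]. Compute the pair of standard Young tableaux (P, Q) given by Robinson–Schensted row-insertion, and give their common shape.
P = [1, 2, 3, 7] / [4, 6] / [5, 8] / [9];  Q = [1, 2, 4, 8] / [3, 6] / [5, 9] / [7];  common shape = (4, 2, 2, 1)

Row-insert the values π_1, π_2, … into P one at a time, bumping the leftmost entry strictly greater than the inserted value down to the next row. The recording tableau Q records, in position (i, j), the step at which that cell was added to P.
  Insert 1 (step 1): P = [1];  Q = [1]
  Insert 9 (step 2): P = [1, 9];  Q = [1, 2]
  Insert 5 (step 3): P = [1, 5] / [9];  Q = [1, 2] / [3]
  Insert 8 (step 4): P = [1, 5, 8] / [9];  Q = [1, 2, 4] / [3]
  Insert 4 (step 5): P = [1, 4, 8] / [5] / [9];  Q = [1, 2, 4] / [3] / [5]
  Insert 6 (step 6): P = [1, 4, 6] / [5, 8] / [9];  Q = [1, 2, 4] / [3, 6] / [5]
  Insert 2 (step 7): P = [1, 2, 6] / [4, 8] / [5] / [9];  Q = [1, 2, 4] / [3, 6] / [5] / [7]
  Insert 7 (step 8): P = [1, 2, 6, 7] / [4, 8] / [5] / [9];  Q = [1, 2, 4, 8] / [3, 6] / [5] / [7]
  Insert 3 (step 9): P = [1, 2, 3, 7] / [4, 6] / [5, 8] / [9];  Q = [1, 2, 4, 8] / [3, 6] / [5, 9] / [7]
Final shape: (4, 2, 2, 1).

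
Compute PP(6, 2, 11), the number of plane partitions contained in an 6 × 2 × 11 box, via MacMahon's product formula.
PP(6, 2, 11) = 32821152

Evaluate the triple product over i = 1..6, j = 1..2, k = 1..11. The factors are (2/1) · (3/2) · (4/3) · (5/4) · (6/5) · (7/6) · (8/7) · (9/8) · … (132 factors total). The numerators and denominators telescope so the product is an integer; carrying out the multiplication exactly gives PP(6, 2, 11) = 32821152.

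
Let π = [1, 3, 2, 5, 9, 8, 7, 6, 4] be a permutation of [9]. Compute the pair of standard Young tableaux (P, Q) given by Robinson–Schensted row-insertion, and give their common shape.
P = [1, 2, 4, 6] / [3, 5] / [7] / [8] / [9];  Q = [1, 2, 4, 5] / [3, 6] / [7] / [8] / [9];  common shape = (4, 2, 1, 1, 1)

Row-insert the values π_1, π_2, … into P one at a time, bumping the leftmost entry strictly greater than the inserted value down to the next row. The recording tableau Q records, in position (i, j), the step at which that cell was added to P.
  Insert 1 (step 1): P = [1];  Q = [1]
  Insert 3 (step 2): P = [1, 3];  Q = [1, 2]
  Insert 2 (step 3): P = [1, 2] / [3];  Q = [1, 2] / [3]
  Insert 5 (step 4): P = [1, 2, 5] / [3];  Q = [1, 2, 4] / [3]
  Insert 9 (step 5): P = [1, 2, 5, 9] / [3];  Q = [1, 2, 4, 5] / [3]
  Insert 8 (step 6): P = [1, 2, 5, 8] / [3, 9];  Q = [1, 2, 4, 5] / [3, 6]
  Insert 7 (step 7): P = [1, 2, 5, 7] / [3, 8] / [9];  Q = [1, 2, 4, 5] / [3, 6] / [7]
  Insert 6 (step 8): P = [1, 2, 5, 6] / [3, 7] / [8] / [9];  Q = [1, 2, 4, 5] / [3, 6] / [7] / [8]
  Insert 4 (step 9): P = [1, 2, 4, 6] / [3, 5] / [7] / [8] / [9];  Q = [1, 2, 4, 5] / [3, 6] / [7] / [8] / [9]
Final shape: (4, 2, 1, 1, 1).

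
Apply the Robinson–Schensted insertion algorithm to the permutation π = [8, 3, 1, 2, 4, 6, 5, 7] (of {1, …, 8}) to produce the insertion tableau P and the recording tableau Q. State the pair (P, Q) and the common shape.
P = [1, 2, 4, 5, 7] / [3, 6] / [8];  Q = [1, 4, 5, 6, 8] / [2, 7] / [3];  common shape = (5, 2, 1)

Row-insert the values π_1, π_2, … into P one at a time, bumping the leftmost entry strictly greater than the inserted value down to the next row. The recording tableau Q records, in position (i, j), the step at which that cell was added to P.
  Insert 8 (step 1): P = [8];  Q = [1]
  Insert 3 (step 2): P = [3] / [8];  Q = [1] / [2]
  Insert 1 (step 3): P = [1] / [3] / [8];  Q = [1] / [2] / [3]
  Insert 2 (step 4): P = [1, 2] / [3] / [8];  Q = [1, 4] / [2] / [3]
  Insert 4 (step 5): P = [1, 2, 4] / [3] / [8];  Q = [1, 4, 5] / [2] / [3]
  Insert 6 (step 6): P = [1, 2, 4, 6] / [3] / [8];  Q = [1, 4, 5, 6] / [2] / [3]
  Insert 5 (step 7): P = [1, 2, 4, 5] / [3, 6] / [8];  Q = [1, 4, 5, 6] / [2, 7] / [3]
  Insert 7 (step 8): P = [1, 2, 4, 5, 7] / [3, 6] / [8];  Q = [1, 4, 5, 6, 8] / [2, 7] / [3]
Final shape: (5, 2, 1).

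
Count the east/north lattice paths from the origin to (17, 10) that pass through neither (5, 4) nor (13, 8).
Number of paths = 3980421

Inclusion–exclusion. Total paths: C(27, 17) = 8436285. Through P₁: C(9, 5)·C(18, 12) = 2339064. Through P₂: C(21, 13)·C(6, 4) = 3052350. Since P₁ is strictly southwest of P₂, a monotone path through both must visit P₁ then P₂; paths through both = C(9, 5)·C(12, 8)·C(6, 4) = 935550. Avoid both = 8436285 − 2339064 − 3052350 + 935550 = 3980421.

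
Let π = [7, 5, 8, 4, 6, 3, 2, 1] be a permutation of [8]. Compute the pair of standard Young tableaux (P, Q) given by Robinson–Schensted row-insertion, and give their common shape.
P = [1, 6] / [2, 8] / [3] / [4] / [5] / [7];  Q = [1, 3] / [2, 5] / [4] / [6] / [7] / [8];  common shape = (2, 2, 1, 1, 1, 1)

Row-insert the values π_1, π_2, … into P one at a time, bumping the leftmost entry strictly greater than the inserted value down to the next row. The recording tableau Q records, in position (i, j), the step at which that cell was added to P.
  Insert 7 (step 1): P = [7];  Q = [1]
  Insert 5 (step 2): P = [5] / [7];  Q = [1] / [2]
  Insert 8 (step 3): P = [5, 8] / [7];  Q = [1, 3] / [2]
  Insert 4 (step 4): P = [4, 8] / [5] / [7];  Q = [1, 3] / [2] / [4]
  Insert 6 (step 5): P = [4, 6] / [5, 8] / [7];  Q = [1, 3] / [2, 5] / [4]
  Insert 3 (step 6): P = [3, 6] / [4, 8] / [5] / [7];  Q = [1, 3] / [2, 5] / [4] / [6]
  Insert 2 (step 7): P = [2, 6] / [3, 8] / [4] / [5] / [7];  Q = [1, 3] / [2, 5] / [4] / [6] / [7]
  Insert 1 (step 8): P = [1, 6] / [2, 8] / [3] / [4] / [5] / [7];  Q = [1, 3] / [2, 5] / [4] / [6] / [7] / [8]
Final shape: (2, 2, 1, 1, 1, 1).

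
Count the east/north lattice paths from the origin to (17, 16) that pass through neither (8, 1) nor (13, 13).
Number of paths = 792963794

Inclusion–exclusion. Total paths: C(33, 17) = 1166803110. Through P₁: C(9, 8)·C(24, 9) = 11767536. Through P₂: C(26, 13)·C(7, 4) = 364021000. Since P₁ is strictly southwest of P₂, a monotone path through both must visit P₁ then P₂; paths through both = C(9, 8)·C(17, 5)·C(7, 4) = 1949220. Avoid both = 1166803110 − 11767536 − 364021000 + 1949220 = 792963794.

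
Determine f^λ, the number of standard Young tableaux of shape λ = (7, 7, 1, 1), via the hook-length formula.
# SYT of shape (7, 7, 1, 1) = 32032

Hook-length formula: f^λ = n! / Π hook(c), product over all cells c of the Young diagram. For λ = (7, 7, 1, 1), n = 16 boxes. Hook lengths by row (left-to-right, top-to-bottom): [10, 7, 6, 5, 4, 3, 2]; [9, 6, 5, 4, 3, 2, 1]; [2]; [1]. Product of hooks = 653184000. So f^λ = 16! / 653184000 = 20922789888000 / 653184000 = 32032.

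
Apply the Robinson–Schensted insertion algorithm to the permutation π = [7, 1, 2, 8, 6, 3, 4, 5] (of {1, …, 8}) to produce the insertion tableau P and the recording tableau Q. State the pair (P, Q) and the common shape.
P = [1, 2, 3, 4, 5] / [6, 8] / [7];  Q = [1, 3, 4, 7, 8] / [2, 5] / [6];  common shape = (5, 2, 1)

Row-insert the values π_1, π_2, … into P one at a time, bumping the leftmost entry strictly greater than the inserted value down to the next row. The recording tableau Q records, in position (i, j), the step at which that cell was added to P.
  Insert 7 (step 1): P = [7];  Q = [1]
  Insert 1 (step 2): P = [1] / [7];  Q = [1] / [2]
  Insert 2 (step 3): P = [1, 2] / [7];  Q = [1, 3] / [2]
  Insert 8 (step 4): P = [1, 2, 8] / [7];  Q = [1, 3, 4] / [2]
  Insert 6 (step 5): P = [1, 2, 6] / [7, 8];  Q = [1, 3, 4] / [2, 5]
  Insert 3 (step 6): P = [1, 2, 3] / [6, 8] / [7];  Q = [1, 3, 4] / [2, 5] / [6]
  Insert 4 (step 7): P = [1, 2, 3, 4] / [6, 8] / [7];  Q = [1, 3, 4, 7] / [2, 5] / [6]
  Insert 5 (step 8): P = [1, 2, 3, 4, 5] / [6, 8] / [7];  Q = [1, 3, 4, 7, 8] / [2, 5] / [6]
Final shape: (5, 2, 1).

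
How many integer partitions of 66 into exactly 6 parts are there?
p(66, 6 parts) = 19858

Partitions of n into exactly k parts are in bijection with partitions of n − k into at most k parts (subtract 1 from each part). So p(66, exactly 6) = p(60, parts ≤ 6). Computing via the recurrence p(m, j) = p(m, j−1) + p(m−j, j) gives 19858.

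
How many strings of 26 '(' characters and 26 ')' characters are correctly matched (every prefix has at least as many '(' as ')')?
C_26 = 18367353072152

These balanced parentheses are counted by the Catalan number C_n = (1/(n + 1)) · C(2n, n). For n = 26: C_26 = (1/27) · C(52, 26) = 495918532948104/27 = 18367353072152.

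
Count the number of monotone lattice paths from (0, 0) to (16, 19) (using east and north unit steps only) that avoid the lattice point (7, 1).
Number of paths = 4022434350

Total paths from (0, 0) to (16, 19): C(35, 16) = 4059928950. Paths through (7, 1): (paths (0, 0) → (7, 1)) × (paths (7, 1) → (16, 19)) = C(8, 7) · C(27, 9) = 8 · 4686825 = 37494600. Avoidance count = 4059928950 − 37494600 = 4022434350.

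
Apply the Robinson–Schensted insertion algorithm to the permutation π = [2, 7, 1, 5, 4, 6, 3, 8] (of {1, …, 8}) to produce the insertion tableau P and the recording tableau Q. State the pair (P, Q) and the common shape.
P = [1, 3, 6, 8] / [2, 4] / [5] / [7];  Q = [1, 2, 6, 8] / [3, 4] / [5] / [7];  common shape = (4, 2, 1, 1)

Row-insert the values π_1, π_2, … into P one at a time, bumping the leftmost entry strictly greater than the inserted value down to the next row. The recording tableau Q records, in position (i, j), the step at which that cell was added to P.
  Insert 2 (step 1): P = [2];  Q = [1]
  Insert 7 (step 2): P = [2, 7];  Q = [1, 2]
  Insert 1 (step 3): P = [1, 7] / [2];  Q = [1, 2] / [3]
  Insert 5 (step 4): P = [1, 5] / [2, 7];  Q = [1, 2] / [3, 4]
  Insert 4 (step 5): P = [1, 4] / [2, 5] / [7];  Q = [1, 2] / [3, 4] / [5]
  Insert 6 (step 6): P = [1, 4, 6] / [2, 5] / [7];  Q = [1, 2, 6] / [3, 4] / [5]
  Insert 3 (step 7): P = [1, 3, 6] / [2, 4] / [5] / [7];  Q = [1, 2, 6] / [3, 4] / [5] / [7]
  Insert 8 (step 8): P = [1, 3, 6, 8] / [2, 4] / [5] / [7];  Q = [1, 2, 6, 8] / [3, 4] / [5] / [7]
Final shape: (4, 2, 1, 1).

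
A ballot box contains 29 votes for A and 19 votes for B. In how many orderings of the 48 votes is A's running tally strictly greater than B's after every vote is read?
Strict-lead orderings = 2404551645100

Total orderings of the 48 votes with 29 for A: C(48, 29) = 11541847896480. By the Bertrand ballot formula (Cycle Lemma / reflection principle), the number of orderings in which A is strictly ahead of B throughout is (p − q)/(p + q) · C(p + q, p) = (29 − 19)/(29 + 19) · 11541847896480 = 2404551645100.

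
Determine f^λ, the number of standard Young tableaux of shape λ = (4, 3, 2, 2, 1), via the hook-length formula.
# SYT of shape (4, 3, 2, 2, 1) = 5775

Hook-length formula: f^λ = n! / Π hook(c), product over all cells c of the Young diagram. For λ = (4, 3, 2, 2, 1), n = 12 boxes. Hook lengths by row (left-to-right, top-to-bottom): [8, 6, 3, 1]; [6, 4, 1]; [4, 2]; [3, 1]; [1]. Product of hooks = 82944. So f^λ = 12! / 82944 = 479001600 / 82944 = 5775.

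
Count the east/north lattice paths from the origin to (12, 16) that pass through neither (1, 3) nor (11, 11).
Number of paths = 17254779

Inclusion–exclusion. Total paths: C(28, 12) = 30421755. Through P₁: C(4, 1)·C(24, 11) = 9984576. Through P₂: C(22, 11)·C(6, 1) = 4232592. Since P₁ is strictly southwest of P₂, a monotone path through both must visit P₁ then P₂; paths through both = C(4, 1)·C(18, 10)·C(6, 1) = 1050192. Avoid both = 30421755 − 9984576 − 4232592 + 1050192 = 17254779.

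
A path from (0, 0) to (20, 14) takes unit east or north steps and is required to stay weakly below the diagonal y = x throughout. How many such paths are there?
Number of paths = 463991880

By the reflection principle (André's argument), the number of monotone paths to (20, 14) with n ≤ m that never go above y = x is C(34, 20) − C(34, 21) = 1391975640 − 927983760 = 463991880.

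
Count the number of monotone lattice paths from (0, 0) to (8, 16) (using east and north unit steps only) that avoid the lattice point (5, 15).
Number of paths = 673455

Total paths from (0, 0) to (8, 16): C(24, 8) = 735471. Paths through (5, 15): (paths (0, 0) → (5, 15)) × (paths (5, 15) → (8, 16)) = C(20, 5) · C(4, 3) = 15504 · 4 = 62016. Avoidance count = 735471 − 62016 = 673455.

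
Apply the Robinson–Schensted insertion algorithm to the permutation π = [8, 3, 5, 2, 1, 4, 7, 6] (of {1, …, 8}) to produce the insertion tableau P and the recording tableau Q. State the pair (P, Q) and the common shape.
P = [1, 4, 6] / [2, 5, 7] / [3] / [8];  Q = [1, 3, 7] / [2, 6, 8] / [4] / [5];  common shape = (3, 3, 1, 1)

Row-insert the values π_1, π_2, … into P one at a time, bumping the leftmost entry strictly greater than the inserted value down to the next row. The recording tableau Q records, in position (i, j), the step at which that cell was added to P.
  Insert 8 (step 1): P = [8];  Q = [1]
  Insert 3 (step 2): P = [3] / [8];  Q = [1] / [2]
  Insert 5 (step 3): P = [3, 5] / [8];  Q = [1, 3] / [2]
  Insert 2 (step 4): P = [2, 5] / [3] / [8];  Q = [1, 3] / [2] / [4]
  Insert 1 (step 5): P = [1, 5] / [2] / [3] / [8];  Q = [1, 3] / [2] / [4] / [5]
  Insert 4 (step 6): P = [1, 4] / [2, 5] / [3] / [8];  Q = [1, 3] / [2, 6] / [4] / [5]
  Insert 7 (step 7): P = [1, 4, 7] / [2, 5] / [3] / [8];  Q = [1, 3, 7] / [2, 6] / [4] / [5]
  Insert 6 (step 8): P = [1, 4, 6] / [2, 5, 7] / [3] / [8];  Q = [1, 3, 7] / [2, 6, 8] / [4] / [5]
Final shape: (3, 3, 1, 1).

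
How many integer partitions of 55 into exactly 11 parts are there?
p(55, 11 parts) = 36043

Partitions of n into exactly k parts are in bijection with partitions of n − k into at most k parts (subtract 1 from each part). So p(55, exactly 11) = p(44, parts ≤ 11). Computing via the recurrence p(m, j) = p(m, j−1) + p(m−j, j) gives 36043.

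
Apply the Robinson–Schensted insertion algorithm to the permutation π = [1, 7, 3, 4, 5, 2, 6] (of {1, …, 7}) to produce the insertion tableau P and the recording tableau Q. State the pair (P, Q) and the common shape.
P = [1, 2, 4, 5, 6] / [3] / [7];  Q = [1, 2, 4, 5, 7] / [3] / [6];  common shape = (5, 1, 1)

Row-insert the values π_1, π_2, … into P one at a time, bumping the leftmost entry strictly greater than the inserted value down to the next row. The recording tableau Q records, in position (i, j), the step at which that cell was added to P.
  Insert 1 (step 1): P = [1];  Q = [1]
  Insert 7 (step 2): P = [1, 7];  Q = [1, 2]
  Insert 3 (step 3): P = [1, 3] / [7];  Q = [1, 2] / [3]
  Insert 4 (step 4): P = [1, 3, 4] / [7];  Q = [1, 2, 4] / [3]
  Insert 5 (step 5): P = [1, 3, 4, 5] / [7];  Q = [1, 2, 4, 5] / [3]
  Insert 2 (step 6): P = [1, 2, 4, 5] / [3] / [7];  Q = [1, 2, 4, 5] / [3] / [6]
  Insert 6 (step 7): P = [1, 2, 4, 5, 6] / [3] / [7];  Q = [1, 2, 4, 5, 7] / [3] / [6]
Final shape: (5, 1, 1).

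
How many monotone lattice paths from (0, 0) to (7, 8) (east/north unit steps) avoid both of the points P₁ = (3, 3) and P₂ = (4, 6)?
Number of paths = 2615

Inclusion–exclusion. Total paths: C(15, 7) = 6435. Through P₁: C(6, 3)·C(9, 4) = 2520. Through P₂: C(10, 4)·C(5, 3) = 2100. Since P₁ is strictly southwest of P₂, a monotone path through both must visit P₁ then P₂; paths through both = C(6, 3)·C(4, 1)·C(5, 3) = 800. Avoid both = 6435 − 2520 − 2100 + 800 = 2615.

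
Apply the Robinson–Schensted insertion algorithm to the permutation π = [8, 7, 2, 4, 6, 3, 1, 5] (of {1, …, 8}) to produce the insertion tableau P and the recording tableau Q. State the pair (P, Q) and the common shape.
P = [1, 3, 5] / [2, 6] / [4] / [7] / [8];  Q = [1, 4, 5] / [2, 8] / [3] / [6] / [7];  common shape = (3, 2, 1, 1, 1)

Row-insert the values π_1, π_2, … into P one at a time, bumping the leftmost entry strictly greater than the inserted value down to the next row. The recording tableau Q records, in position (i, j), the step at which that cell was added to P.
  Insert 8 (step 1): P = [8];  Q = [1]
  Insert 7 (step 2): P = [7] / [8];  Q = [1] / [2]
  Insert 2 (step 3): P = [2] / [7] / [8];  Q = [1] / [2] / [3]
  Insert 4 (step 4): P = [2, 4] / [7] / [8];  Q = [1, 4] / [2] / [3]
  Insert 6 (step 5): P = [2, 4, 6] / [7] / [8];  Q = [1, 4, 5] / [2] / [3]
  Insert 3 (step 6): P = [2, 3, 6] / [4] / [7] / [8];  Q = [1, 4, 5] / [2] / [3] / [6]
  Insert 1 (step 7): P = [1, 3, 6] / [2] / [4] / [7] / [8];  Q = [1, 4, 5] / [2] / [3] / [6] / [7]
  Insert 5 (step 8): P = [1, 3, 5] / [2, 6] / [4] / [7] / [8];  Q = [1, 4, 5] / [2, 8] / [3] / [6] / [7]
Final shape: (3, 2, 1, 1, 1).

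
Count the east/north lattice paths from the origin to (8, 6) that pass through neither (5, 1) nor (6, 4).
Number of paths = 1551

Inclusion–exclusion. Total paths: C(14, 8) = 3003. Through P₁: C(6, 5)·C(8, 3) = 336. Through P₂: C(10, 6)·C(4, 2) = 1260. Since P₁ is strictly southwest of P₂, a monotone path through both must visit P₁ then P₂; paths through both = C(6, 5)·C(4, 1)·C(4, 2) = 144. Avoid both = 3003 − 336 − 1260 + 144 = 1551.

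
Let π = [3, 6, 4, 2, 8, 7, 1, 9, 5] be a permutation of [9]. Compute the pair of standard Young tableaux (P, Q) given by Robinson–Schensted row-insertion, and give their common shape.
P = [1, 4, 5, 9] / [2, 7] / [3, 8] / [6];  Q = [1, 2, 5, 8] / [3, 6] / [4, 9] / [7];  common shape = (4, 2, 2, 1)

Row-insert the values π_1, π_2, … into P one at a time, bumping the leftmost entry strictly greater than the inserted value down to the next row. The recording tableau Q records, in position (i, j), the step at which that cell was added to P.
  Insert 3 (step 1): P = [3];  Q = [1]
  Insert 6 (step 2): P = [3, 6];  Q = [1, 2]
  Insert 4 (step 3): P = [3, 4] / [6];  Q = [1, 2] / [3]
  Insert 2 (step 4): P = [2, 4] / [3] / [6];  Q = [1, 2] / [3] / [4]
  Insert 8 (step 5): P = [2, 4, 8] / [3] / [6];  Q = [1, 2, 5] / [3] / [4]
  Insert 7 (step 6): P = [2, 4, 7] / [3, 8] / [6];  Q = [1, 2, 5] / [3, 6] / [4]
  Insert 1 (step 7): P = [1, 4, 7] / [2, 8] / [3] / [6];  Q = [1, 2, 5] / [3, 6] / [4] / [7]
  Insert 9 (step 8): P = [1, 4, 7, 9] / [2, 8] / [3] / [6];  Q = [1, 2, 5, 8] / [3, 6] / [4] / [7]
  Insert 5 (step 9): P = [1, 4, 5, 9] / [2, 7] / [3, 8] / [6];  Q = [1, 2, 5, 8] / [3, 6] / [4, 9] / [7]
Final shape: (4, 2, 2, 1).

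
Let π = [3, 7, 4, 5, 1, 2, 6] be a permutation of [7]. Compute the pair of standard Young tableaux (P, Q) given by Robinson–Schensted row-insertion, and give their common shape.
P = [1, 2, 5, 6] / [3, 4] / [7];  Q = [1, 2, 4, 7] / [3, 6] / [5];  common shape = (4, 2, 1)

Row-insert the values π_1, π_2, … into P one at a time, bumping the leftmost entry strictly greater than the inserted value down to the next row. The recording tableau Q records, in position (i, j), the step at which that cell was added to P.
  Insert 3 (step 1): P = [3];  Q = [1]
  Insert 7 (step 2): P = [3, 7];  Q = [1, 2]
  Insert 4 (step 3): P = [3, 4] / [7];  Q = [1, 2] / [3]
  Insert 5 (step 4): P = [3, 4, 5] / [7];  Q = [1, 2, 4] / [3]
  Insert 1 (step 5): P = [1, 4, 5] / [3] / [7];  Q = [1, 2, 4] / [3] / [5]
  Insert 2 (step 6): P = [1, 2, 5] / [3, 4] / [7];  Q = [1, 2, 4] / [3, 6] / [5]
  Insert 6 (step 7): P = [1, 2, 5, 6] / [3, 4] / [7];  Q = [1, 2, 4, 7] / [3, 6] / [5]
Final shape: (4, 2, 1).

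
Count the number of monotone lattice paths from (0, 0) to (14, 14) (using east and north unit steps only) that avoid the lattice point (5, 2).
Number of paths = 33944070

Total paths from (0, 0) to (14, 14): C(28, 14) = 40116600. Paths through (5, 2): (paths (0, 0) → (5, 2)) × (paths (5, 2) → (14, 14)) = C(7, 5) · C(21, 9) = 21 · 293930 = 6172530. Avoidance count = 40116600 − 6172530 = 33944070.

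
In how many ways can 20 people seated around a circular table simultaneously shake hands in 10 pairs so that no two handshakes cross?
C_10 = 16796

These noncrossing handshakes are counted by the Catalan number C_n = (1/(n + 1)) · C(2n, n). For n = 10: C_10 = (1/11) · C(20, 10) = 184756/11 = 16796.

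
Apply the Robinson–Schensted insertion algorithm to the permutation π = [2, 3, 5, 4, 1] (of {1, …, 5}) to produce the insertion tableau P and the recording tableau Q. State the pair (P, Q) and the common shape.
P = [1, 3, 4] / [2] / [5];  Q = [1, 2, 3] / [4] / [5];  common shape = (3, 1, 1)

Row-insert the values π_1, π_2, … into P one at a time, bumping the leftmost entry strictly greater than the inserted value down to the next row. The recording tableau Q records, in position (i, j), the step at which that cell was added to P.
  Insert 2 (step 1): P = [2];  Q = [1]
  Insert 3 (step 2): P = [2, 3];  Q = [1, 2]
  Insert 5 (step 3): P = [2, 3, 5];  Q = [1, 2, 3]
  Insert 4 (step 4): P = [2, 3, 4] / [5];  Q = [1, 2, 3] / [4]
  Insert 1 (step 5): P = [1, 3, 4] / [2] / [5];  Q = [1, 2, 3] / [4] / [5]
Final shape: (3, 1, 1).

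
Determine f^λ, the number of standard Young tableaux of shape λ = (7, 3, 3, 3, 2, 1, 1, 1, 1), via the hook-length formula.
# SYT of shape (7, 3, 3, 3, 2, 1, 1, 1, 1) = 1045626582

Hook-length formula: f^λ = n! / Π hook(c), product over all cells c of the Young diagram. For λ = (7, 3, 3, 3, 2, 1, 1, 1, 1), n = 22 boxes. Hook lengths by row (left-to-right, top-to-bottom): [15, 10, 8, 4, 3, 2, 1]; [10, 5, 3]; [9, 4, 2]; [8, 3, 1]; [6, 1]; [4]; [3]; [2]; [1]. Product of hooks = 1074954240000. So f^λ = 22! / 1074954240000 = 1124000727777607680000 / 1074954240000 = 1045626582.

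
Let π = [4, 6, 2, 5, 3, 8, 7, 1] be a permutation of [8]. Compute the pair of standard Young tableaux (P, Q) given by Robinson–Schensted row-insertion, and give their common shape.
P = [1, 3, 7] / [2, 5, 8] / [4] / [6];  Q = [1, 2, 6] / [3, 4, 7] / [5] / [8];  common shape = (3, 3, 1, 1)

Row-insert the values π_1, π_2, … into P one at a time, bumping the leftmost entry strictly greater than the inserted value down to the next row. The recording tableau Q records, in position (i, j), the step at which that cell was added to P.
  Insert 4 (step 1): P = [4];  Q = [1]
  Insert 6 (step 2): P = [4, 6];  Q = [1, 2]
  Insert 2 (step 3): P = [2, 6] / [4];  Q = [1, 2] / [3]
  Insert 5 (step 4): P = [2, 5] / [4, 6];  Q = [1, 2] / [3, 4]
  Insert 3 (step 5): P = [2, 3] / [4, 5] / [6];  Q = [1, 2] / [3, 4] / [5]
  Insert 8 (step 6): P = [2, 3, 8] / [4, 5] / [6];  Q = [1, 2, 6] / [3, 4] / [5]
  Insert 7 (step 7): P = [2, 3, 7] / [4, 5, 8] / [6];  Q = [1, 2, 6] / [3, 4, 7] / [5]
  Insert 1 (step 8): P = [1, 3, 7] / [2, 5, 8] / [4] / [6];  Q = [1, 2, 6] / [3, 4, 7] / [5] / [8]
Final shape: (3, 3, 1, 1).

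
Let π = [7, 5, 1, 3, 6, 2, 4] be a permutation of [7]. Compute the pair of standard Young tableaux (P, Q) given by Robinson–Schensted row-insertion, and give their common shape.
P = [1, 2, 4] / [3, 6] / [5] / [7];  Q = [1, 4, 5] / [2, 7] / [3] / [6];  common shape = (3, 2, 1, 1)

Row-insert the values π_1, π_2, … into P one at a time, bumping the leftmost entry strictly greater than the inserted value down to the next row. The recording tableau Q records, in position (i, j), the step at which that cell was added to P.
  Insert 7 (step 1): P = [7];  Q = [1]
  Insert 5 (step 2): P = [5] / [7];  Q = [1] / [2]
  Insert 1 (step 3): P = [1] / [5] / [7];  Q = [1] / [2] / [3]
  Insert 3 (step 4): P = [1, 3] / [5] / [7];  Q = [1, 4] / [2] / [3]
  Insert 6 (step 5): P = [1, 3, 6] / [5] / [7];  Q = [1, 4, 5] / [2] / [3]
  Insert 2 (step 6): P = [1, 2, 6] / [3] / [5] / [7];  Q = [1, 4, 5] / [2] / [3] / [6]
  Insert 4 (step 7): P = [1, 2, 4] / [3, 6] / [5] / [7];  Q = [1, 4, 5] / [2, 7] / [3] / [6]
Final shape: (3, 2, 1, 1).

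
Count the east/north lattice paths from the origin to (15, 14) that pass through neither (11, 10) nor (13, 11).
Number of paths = 38488680

Inclusion–exclusion. Total paths: C(29, 15) = 77558760. Through P₁: C(21, 11)·C(8, 4) = 24690120. Through P₂: C(24, 13)·C(5, 2) = 24961440. Since P₁ is strictly southwest of P₂, a monotone path through both must visit P₁ then P₂; paths through both = C(21, 11)·C(3, 2)·C(5, 2) = 10581480. Avoid both = 77558760 − 24690120 − 24961440 + 10581480 = 38488680.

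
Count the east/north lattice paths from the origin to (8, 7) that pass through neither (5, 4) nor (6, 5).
Number of paths = 2655

Inclusion–exclusion. Total paths: C(15, 8) = 6435. Through P₁: C(9, 5)·C(6, 3) = 2520. Through P₂: C(11, 6)·C(4, 2) = 2772. Since P₁ is strictly southwest of P₂, a monotone path through both must visit P₁ then P₂; paths through both = C(9, 5)·C(2, 1)·C(4, 2) = 1512. Avoid both = 6435 − 2520 − 2772 + 1512 = 2655.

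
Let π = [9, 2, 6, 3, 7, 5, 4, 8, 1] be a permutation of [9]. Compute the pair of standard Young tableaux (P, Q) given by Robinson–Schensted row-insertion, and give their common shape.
P = [1, 3, 4, 8] / [2, 7] / [5] / [6] / [9];  Q = [1, 3, 5, 8] / [2, 6] / [4] / [7] / [9];  common shape = (4, 2, 1, 1, 1)

Row-insert the values π_1, π_2, … into P one at a time, bumping the leftmost entry strictly greater than the inserted value down to the next row. The recording tableau Q records, in position (i, j), the step at which that cell was added to P.
  Insert 9 (step 1): P = [9];  Q = [1]
  Insert 2 (step 2): P = [2] / [9];  Q = [1] / [2]
  Insert 6 (step 3): P = [2, 6] / [9];  Q = [1, 3] / [2]
  Insert 3 (step 4): P = [2, 3] / [6] / [9];  Q = [1, 3] / [2] / [4]
  Insert 7 (step 5): P = [2, 3, 7] / [6] / [9];  Q = [1, 3, 5] / [2] / [4]
  Insert 5 (step 6): P = [2, 3, 5] / [6, 7] / [9];  Q = [1, 3, 5] / [2, 6] / [4]
  Insert 4 (step 7): P = [2, 3, 4] / [5, 7] / [6] / [9];  Q = [1, 3, 5] / [2, 6] / [4] / [7]
  Insert 8 (step 8): P = [2, 3, 4, 8] / [5, 7] / [6] / [9];  Q = [1, 3, 5, 8] / [2, 6] / [4] / [7]
  Insert 1 (step 9): P = [1, 3, 4, 8] / [2, 7] / [5] / [6] / [9];  Q = [1, 3, 5, 8] / [2, 6] / [4] / [7] / [9]
Final shape: (4, 2, 1, 1, 1).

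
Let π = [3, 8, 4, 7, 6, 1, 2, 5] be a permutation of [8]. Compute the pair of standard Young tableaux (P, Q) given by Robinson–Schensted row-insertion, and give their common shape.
P = [1, 2, 5] / [3, 4, 6] / [7] / [8];  Q = [1, 2, 4] / [3, 7, 8] / [5] / [6];  common shape = (3, 3, 1, 1)

Row-insert the values π_1, π_2, … into P one at a time, bumping the leftmost entry strictly greater than the inserted value down to the next row. The recording tableau Q records, in position (i, j), the step at which that cell was added to P.
  Insert 3 (step 1): P = [3];  Q = [1]
  Insert 8 (step 2): P = [3, 8];  Q = [1, 2]
  Insert 4 (step 3): P = [3, 4] / [8];  Q = [1, 2] / [3]
  Insert 7 (step 4): P = [3, 4, 7] / [8];  Q = [1, 2, 4] / [3]
  Insert 6 (step 5): P = [3, 4, 6] / [7] / [8];  Q = [1, 2, 4] / [3] / [5]
  Insert 1 (step 6): P = [1, 4, 6] / [3] / [7] / [8];  Q = [1, 2, 4] / [3] / [5] / [6]
  Insert 2 (step 7): P = [1, 2, 6] / [3, 4] / [7] / [8];  Q = [1, 2, 4] / [3, 7] / [5] / [6]
  Insert 5 (step 8): P = [1, 2, 5] / [3, 4, 6] / [7] / [8];  Q = [1, 2, 4] / [3, 7, 8] / [5] / [6]
Final shape: (3, 3, 1, 1).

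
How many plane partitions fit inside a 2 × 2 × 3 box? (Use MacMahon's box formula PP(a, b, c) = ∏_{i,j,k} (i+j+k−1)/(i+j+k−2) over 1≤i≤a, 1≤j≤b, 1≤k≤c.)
PP(2, 2, 3) = 50

Evaluate the triple product over i = 1..2, j = 1..2, k = 1..3. The factors are (2/1) · (3/2) · (4/3) · (3/2) · (4/3) · (5/4) · (3/2) · (4/3) · … (12 factors total). The numerators and denominators telescope so the product is an integer; carrying out the multiplication exactly gives PP(2, 2, 3) = 50.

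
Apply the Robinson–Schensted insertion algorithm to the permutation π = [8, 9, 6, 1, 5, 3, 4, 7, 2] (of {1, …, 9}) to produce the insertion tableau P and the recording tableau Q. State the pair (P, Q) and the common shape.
P = [1, 2, 4, 7] / [3, 9] / [5] / [6] / [8];  Q = [1, 2, 7, 8] / [3, 5] / [4] / [6] / [9];  common shape = (4, 2, 1, 1, 1)

Row-insert the values π_1, π_2, … into P one at a time, bumping the leftmost entry strictly greater than the inserted value down to the next row. The recording tableau Q records, in position (i, j), the step at which that cell was added to P.
  Insert 8 (step 1): P = [8];  Q = [1]
  Insert 9 (step 2): P = [8, 9];  Q = [1, 2]
  Insert 6 (step 3): P = [6, 9] / [8];  Q = [1, 2] / [3]
  Insert 1 (step 4): P = [1, 9] / [6] / [8];  Q = [1, 2] / [3] / [4]
  Insert 5 (step 5): P = [1, 5] / [6, 9] / [8];  Q = [1, 2] / [3, 5] / [4]
  Insert 3 (step 6): P = [1, 3] / [5, 9] / [6] / [8];  Q = [1, 2] / [3, 5] / [4] / [6]
  Insert 4 (step 7): P = [1, 3, 4] / [5, 9] / [6] / [8];  Q = [1, 2, 7] / [3, 5] / [4] / [6]
  Insert 7 (step 8): P = [1, 3, 4, 7] / [5, 9] / [6] / [8];  Q = [1, 2, 7, 8] / [3, 5] / [4] / [6]
  Insert 2 (step 9): P = [1, 2, 4, 7] / [3, 9] / [5] / [6] / [8];  Q = [1, 2, 7, 8] / [3, 5] / [4] / [6] / [9]
Final shape: (4, 2, 1, 1, 1).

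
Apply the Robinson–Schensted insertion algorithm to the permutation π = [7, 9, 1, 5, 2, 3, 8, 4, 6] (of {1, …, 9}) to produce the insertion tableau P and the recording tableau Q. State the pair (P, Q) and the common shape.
P = [1, 2, 3, 4, 6] / [5, 8] / [7, 9];  Q = [1, 2, 6, 7, 9] / [3, 4] / [5, 8];  common shape = (5, 2, 2)

Row-insert the values π_1, π_2, … into P one at a time, bumping the leftmost entry strictly greater than the inserted value down to the next row. The recording tableau Q records, in position (i, j), the step at which that cell was added to P.
  Insert 7 (step 1): P = [7];  Q = [1]
  Insert 9 (step 2): P = [7, 9];  Q = [1, 2]
  Insert 1 (step 3): P = [1, 9] / [7];  Q = [1, 2] / [3]
  Insert 5 (step 4): P = [1, 5] / [7, 9];  Q = [1, 2] / [3, 4]
  Insert 2 (step 5): P = [1, 2] / [5, 9] / [7];  Q = [1, 2] / [3, 4] / [5]
  Insert 3 (step 6): P = [1, 2, 3] / [5, 9] / [7];  Q = [1, 2, 6] / [3, 4] / [5]
  Insert 8 (step 7): P = [1, 2, 3, 8] / [5, 9] / [7];  Q = [1, 2, 6, 7] / [3, 4] / [5]
  Insert 4 (step 8): P = [1, 2, 3, 4] / [5, 8] / [7, 9];  Q = [1, 2, 6, 7] / [3, 4] / [5, 8]
  Insert 6 (step 9): P = [1, 2, 3, 4, 6] / [5, 8] / [7, 9];  Q = [1, 2, 6, 7, 9] / [3, 4] / [5, 8]
Final shape: (5, 2, 2).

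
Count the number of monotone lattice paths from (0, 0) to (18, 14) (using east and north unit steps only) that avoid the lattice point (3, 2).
Number of paths = 297597000

Total paths from (0, 0) to (18, 14): C(32, 18) = 471435600. Paths through (3, 2): (paths (0, 0) → (3, 2)) × (paths (3, 2) → (18, 14)) = C(5, 3) · C(27, 15) = 10 · 17383860 = 173838600. Avoidance count = 471435600 − 173838600 = 297597000.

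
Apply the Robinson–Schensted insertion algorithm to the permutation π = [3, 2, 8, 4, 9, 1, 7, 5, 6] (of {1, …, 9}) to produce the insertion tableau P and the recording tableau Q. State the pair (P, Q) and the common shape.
P = [1, 4, 5, 6] / [2, 7, 9] / [3, 8];  Q = [1, 3, 5, 9] / [2, 4, 7] / [6, 8];  common shape = (4, 3, 2)

Row-insert the values π_1, π_2, … into P one at a time, bumping the leftmost entry strictly greater than the inserted value down to the next row. The recording tableau Q records, in position (i, j), the step at which that cell was added to P.
  Insert 3 (step 1): P = [3];  Q = [1]
  Insert 2 (step 2): P = [2] / [3];  Q = [1] / [2]
  Insert 8 (step 3): P = [2, 8] / [3];  Q = [1, 3] / [2]
  Insert 4 (step 4): P = [2, 4] / [3, 8];  Q = [1, 3] / [2, 4]
  Insert 9 (step 5): P = [2, 4, 9] / [3, 8];  Q = [1, 3, 5] / [2, 4]
  Insert 1 (step 6): P = [1, 4, 9] / [2, 8] / [3];  Q = [1, 3, 5] / [2, 4] / [6]
  Insert 7 (step 7): P = [1, 4, 7] / [2, 8, 9] / [3];  Q = [1, 3, 5] / [2, 4, 7] / [6]
  Insert 5 (step 8): P = [1, 4, 5] / [2, 7, 9] / [3, 8];  Q = [1, 3, 5] / [2, 4, 7] / [6, 8]
  Insert 6 (step 9): P = [1, 4, 5, 6] / [2, 7, 9] / [3, 8];  Q = [1, 3, 5, 9] / [2, 4, 7] / [6, 8]
Final shape: (4, 3, 2).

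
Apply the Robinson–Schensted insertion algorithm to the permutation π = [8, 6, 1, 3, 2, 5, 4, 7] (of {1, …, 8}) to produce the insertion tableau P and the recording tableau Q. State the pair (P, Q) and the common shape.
P = [1, 2, 4, 7] / [3, 5] / [6] / [8];  Q = [1, 4, 6, 8] / [2, 7] / [3] / [5];  common shape = (4, 2, 1, 1)

Row-insert the values π_1, π_2, … into P one at a time, bumping the leftmost entry strictly greater than the inserted value down to the next row. The recording tableau Q records, in position (i, j), the step at which that cell was added to P.
  Insert 8 (step 1): P = [8];  Q = [1]
  Insert 6 (step 2): P = [6] / [8];  Q = [1] / [2]
  Insert 1 (step 3): P = [1] / [6] / [8];  Q = [1] / [2] / [3]
  Insert 3 (step 4): P = [1, 3] / [6] / [8];  Q = [1, 4] / [2] / [3]
  Insert 2 (step 5): P = [1, 2] / [3] / [6] / [8];  Q = [1, 4] / [2] / [3] / [5]
  Insert 5 (step 6): P = [1, 2, 5] / [3] / [6] / [8];  Q = [1, 4, 6] / [2] / [3] / [5]
  Insert 4 (step 7): P = [1, 2, 4] / [3, 5] / [6] / [8];  Q = [1, 4, 6] / [2, 7] / [3] / [5]
  Insert 7 (step 8): P = [1, 2, 4, 7] / [3, 5] / [6] / [8];  Q = [1, 4, 6, 8] / [2, 7] / [3] / [5]
Final shape: (4, 2, 1, 1).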